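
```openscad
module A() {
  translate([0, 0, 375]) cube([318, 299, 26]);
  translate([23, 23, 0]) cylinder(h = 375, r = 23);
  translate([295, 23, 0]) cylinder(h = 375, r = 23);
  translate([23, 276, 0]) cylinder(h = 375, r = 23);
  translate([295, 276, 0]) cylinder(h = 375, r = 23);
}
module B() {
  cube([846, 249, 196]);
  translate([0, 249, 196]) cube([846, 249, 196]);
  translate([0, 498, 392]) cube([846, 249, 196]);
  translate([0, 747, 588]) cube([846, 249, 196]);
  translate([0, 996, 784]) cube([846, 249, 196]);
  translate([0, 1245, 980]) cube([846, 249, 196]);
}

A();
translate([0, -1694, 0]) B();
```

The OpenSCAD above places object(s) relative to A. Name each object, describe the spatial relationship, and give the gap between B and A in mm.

The staircase's nearest face is 200 mm from the stool's −y face.

A is a stool. B is a staircase. The staircase is on the floor beside the stool on its −y side. The gap between the staircase and the stool is 200 mm.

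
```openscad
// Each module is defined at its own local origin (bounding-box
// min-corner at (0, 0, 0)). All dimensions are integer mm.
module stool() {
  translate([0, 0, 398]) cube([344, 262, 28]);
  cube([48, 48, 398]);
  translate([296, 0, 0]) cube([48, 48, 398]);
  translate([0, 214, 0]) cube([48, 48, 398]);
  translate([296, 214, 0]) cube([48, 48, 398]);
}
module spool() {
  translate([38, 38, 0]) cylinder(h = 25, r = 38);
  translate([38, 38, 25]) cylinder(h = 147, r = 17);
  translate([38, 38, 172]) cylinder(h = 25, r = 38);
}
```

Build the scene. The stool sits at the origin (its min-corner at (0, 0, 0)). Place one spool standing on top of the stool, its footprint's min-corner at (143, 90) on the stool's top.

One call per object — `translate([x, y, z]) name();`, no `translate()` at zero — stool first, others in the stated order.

stool();
translate([143, 90, 426]) spool();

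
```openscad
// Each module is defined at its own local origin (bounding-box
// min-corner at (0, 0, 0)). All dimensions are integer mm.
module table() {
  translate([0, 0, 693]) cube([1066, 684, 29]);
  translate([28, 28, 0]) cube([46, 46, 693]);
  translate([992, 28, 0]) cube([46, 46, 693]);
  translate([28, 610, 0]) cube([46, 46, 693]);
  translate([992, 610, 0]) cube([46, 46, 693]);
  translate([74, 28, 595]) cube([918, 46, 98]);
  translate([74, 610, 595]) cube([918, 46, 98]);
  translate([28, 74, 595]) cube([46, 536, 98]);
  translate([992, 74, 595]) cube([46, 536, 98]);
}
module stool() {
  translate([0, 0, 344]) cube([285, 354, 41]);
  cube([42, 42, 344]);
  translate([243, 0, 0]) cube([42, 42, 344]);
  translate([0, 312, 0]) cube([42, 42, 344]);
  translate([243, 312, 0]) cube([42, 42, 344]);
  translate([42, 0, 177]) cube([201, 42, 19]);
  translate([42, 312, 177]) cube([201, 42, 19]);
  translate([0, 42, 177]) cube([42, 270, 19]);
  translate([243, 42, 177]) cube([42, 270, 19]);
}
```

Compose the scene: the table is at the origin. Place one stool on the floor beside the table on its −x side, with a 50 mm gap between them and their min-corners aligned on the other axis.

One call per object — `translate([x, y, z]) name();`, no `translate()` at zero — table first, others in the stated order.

table();
translate([-335, 0, 0]) stool();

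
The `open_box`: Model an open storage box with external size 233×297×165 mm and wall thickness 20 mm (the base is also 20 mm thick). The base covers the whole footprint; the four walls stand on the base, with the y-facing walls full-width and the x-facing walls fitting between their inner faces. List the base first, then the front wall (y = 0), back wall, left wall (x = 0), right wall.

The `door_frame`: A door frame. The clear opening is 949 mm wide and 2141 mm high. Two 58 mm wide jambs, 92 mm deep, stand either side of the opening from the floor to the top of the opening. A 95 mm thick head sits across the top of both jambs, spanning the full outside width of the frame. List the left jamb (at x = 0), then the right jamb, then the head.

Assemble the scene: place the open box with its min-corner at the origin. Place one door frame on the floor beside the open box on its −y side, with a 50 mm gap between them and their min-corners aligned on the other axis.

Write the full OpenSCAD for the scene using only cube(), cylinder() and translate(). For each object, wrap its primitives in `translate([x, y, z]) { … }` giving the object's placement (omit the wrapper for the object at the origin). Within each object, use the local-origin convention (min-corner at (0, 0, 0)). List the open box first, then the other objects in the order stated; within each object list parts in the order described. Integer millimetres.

cube([233, 297, 20]);
translate([0, 0, 20]) cube([233, 20, 145]);
translate([0, 277, 20]) cube([233, 20, 145]);
translate([0, 20, 20]) cube([20, 257, 145]);
translate([213, 20, 20]) cube([20, 257, 145]);
translate([0, -142, 0]) {
  cube([58, 92, 2141]);
  translate([1007, 0, 0]) cube([58, 92, 2141]);
  translate([0, 0, 2141]) cube([1065, 92, 95]);
}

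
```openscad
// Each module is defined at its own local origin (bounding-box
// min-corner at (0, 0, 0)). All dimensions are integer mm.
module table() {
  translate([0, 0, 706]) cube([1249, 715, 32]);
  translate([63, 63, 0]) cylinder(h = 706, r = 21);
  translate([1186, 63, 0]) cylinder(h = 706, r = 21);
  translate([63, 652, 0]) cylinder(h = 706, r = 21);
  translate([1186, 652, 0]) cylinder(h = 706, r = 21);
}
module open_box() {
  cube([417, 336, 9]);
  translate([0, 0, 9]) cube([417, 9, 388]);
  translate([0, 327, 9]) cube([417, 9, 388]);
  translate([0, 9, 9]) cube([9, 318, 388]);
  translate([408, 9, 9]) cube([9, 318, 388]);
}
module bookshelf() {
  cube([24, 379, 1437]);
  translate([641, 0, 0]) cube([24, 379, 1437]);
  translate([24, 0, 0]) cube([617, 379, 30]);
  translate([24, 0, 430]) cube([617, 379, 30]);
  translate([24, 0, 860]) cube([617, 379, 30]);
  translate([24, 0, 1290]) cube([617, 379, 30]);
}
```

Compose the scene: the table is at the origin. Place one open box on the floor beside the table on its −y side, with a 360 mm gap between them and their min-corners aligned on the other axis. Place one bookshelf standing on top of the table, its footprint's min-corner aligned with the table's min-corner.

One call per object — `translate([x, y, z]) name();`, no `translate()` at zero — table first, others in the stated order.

table();
translate([0, -696, 0]) open_box();
translate([0, 0, 738]) bookshelf();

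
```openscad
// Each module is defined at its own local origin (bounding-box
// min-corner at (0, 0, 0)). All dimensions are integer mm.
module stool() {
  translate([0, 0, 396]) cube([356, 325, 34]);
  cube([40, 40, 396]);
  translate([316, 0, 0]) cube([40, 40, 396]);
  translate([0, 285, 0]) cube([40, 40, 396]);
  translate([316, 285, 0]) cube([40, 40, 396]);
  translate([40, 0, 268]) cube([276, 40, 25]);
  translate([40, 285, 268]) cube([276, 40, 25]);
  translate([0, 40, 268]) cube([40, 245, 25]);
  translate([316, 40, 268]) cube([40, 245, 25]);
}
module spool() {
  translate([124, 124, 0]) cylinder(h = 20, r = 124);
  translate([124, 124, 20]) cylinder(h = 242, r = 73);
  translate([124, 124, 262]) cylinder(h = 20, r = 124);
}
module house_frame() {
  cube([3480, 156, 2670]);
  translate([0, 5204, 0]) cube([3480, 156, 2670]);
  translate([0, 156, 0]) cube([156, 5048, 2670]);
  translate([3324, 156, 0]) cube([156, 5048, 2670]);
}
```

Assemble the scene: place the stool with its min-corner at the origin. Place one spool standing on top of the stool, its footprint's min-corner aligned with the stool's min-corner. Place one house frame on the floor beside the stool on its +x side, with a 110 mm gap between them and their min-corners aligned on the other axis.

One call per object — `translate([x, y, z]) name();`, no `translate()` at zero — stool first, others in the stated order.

stool();
translate([0, 0, 430]) spool();
translate([466, 0, 0]) house_frame();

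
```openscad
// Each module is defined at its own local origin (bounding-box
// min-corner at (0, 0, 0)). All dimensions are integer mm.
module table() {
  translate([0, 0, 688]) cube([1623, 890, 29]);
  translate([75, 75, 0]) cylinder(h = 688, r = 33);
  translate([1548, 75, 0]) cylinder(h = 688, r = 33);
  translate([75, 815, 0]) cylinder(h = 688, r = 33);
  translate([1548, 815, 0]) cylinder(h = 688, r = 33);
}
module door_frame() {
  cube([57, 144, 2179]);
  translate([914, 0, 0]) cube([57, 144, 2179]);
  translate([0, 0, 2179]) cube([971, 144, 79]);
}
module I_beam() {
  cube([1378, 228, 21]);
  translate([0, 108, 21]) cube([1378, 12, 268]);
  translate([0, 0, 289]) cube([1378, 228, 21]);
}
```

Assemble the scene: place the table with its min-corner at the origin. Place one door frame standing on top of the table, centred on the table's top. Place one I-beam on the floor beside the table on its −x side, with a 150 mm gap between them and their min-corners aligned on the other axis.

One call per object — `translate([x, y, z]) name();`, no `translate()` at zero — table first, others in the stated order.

table();
translate([326, 373, 717]) door_frame();
translate([-1528, 0, 0]) I_beam();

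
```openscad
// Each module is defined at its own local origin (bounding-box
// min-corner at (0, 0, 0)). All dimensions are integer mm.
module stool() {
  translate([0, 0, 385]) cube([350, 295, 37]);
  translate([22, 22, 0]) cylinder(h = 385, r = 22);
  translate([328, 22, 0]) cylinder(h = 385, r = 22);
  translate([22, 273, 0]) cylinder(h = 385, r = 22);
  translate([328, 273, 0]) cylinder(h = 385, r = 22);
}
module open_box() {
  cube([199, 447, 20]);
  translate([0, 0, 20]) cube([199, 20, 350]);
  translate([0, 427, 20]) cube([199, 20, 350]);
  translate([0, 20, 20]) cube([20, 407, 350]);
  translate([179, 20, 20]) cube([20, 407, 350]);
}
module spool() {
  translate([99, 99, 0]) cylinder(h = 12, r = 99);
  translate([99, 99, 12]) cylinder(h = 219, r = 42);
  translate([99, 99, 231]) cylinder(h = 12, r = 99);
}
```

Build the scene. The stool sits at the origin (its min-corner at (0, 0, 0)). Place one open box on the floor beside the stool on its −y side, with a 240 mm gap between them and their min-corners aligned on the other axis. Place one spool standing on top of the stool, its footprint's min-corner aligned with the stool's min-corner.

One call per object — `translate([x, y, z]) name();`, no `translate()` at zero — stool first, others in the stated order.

stool();
translate([0, -687, 0]) open_box();
translate([0, 0, 422]) spool();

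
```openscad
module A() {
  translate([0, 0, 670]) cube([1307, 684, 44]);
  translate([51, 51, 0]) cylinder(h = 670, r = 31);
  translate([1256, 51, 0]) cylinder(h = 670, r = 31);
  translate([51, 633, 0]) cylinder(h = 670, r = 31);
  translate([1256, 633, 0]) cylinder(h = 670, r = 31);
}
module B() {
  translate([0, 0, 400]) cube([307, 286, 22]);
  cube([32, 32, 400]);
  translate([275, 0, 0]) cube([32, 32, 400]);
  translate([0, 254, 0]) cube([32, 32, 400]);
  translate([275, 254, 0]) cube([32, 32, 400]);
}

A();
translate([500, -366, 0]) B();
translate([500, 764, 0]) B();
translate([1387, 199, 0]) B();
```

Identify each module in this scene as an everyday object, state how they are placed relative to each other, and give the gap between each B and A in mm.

A is a table. B is a stool. Three stools sit around the table at the −y, +y, +x sides. The gap between each stool and the table is 80 mm.

Each stool's nearest face is 80 mm from the table's bounding box.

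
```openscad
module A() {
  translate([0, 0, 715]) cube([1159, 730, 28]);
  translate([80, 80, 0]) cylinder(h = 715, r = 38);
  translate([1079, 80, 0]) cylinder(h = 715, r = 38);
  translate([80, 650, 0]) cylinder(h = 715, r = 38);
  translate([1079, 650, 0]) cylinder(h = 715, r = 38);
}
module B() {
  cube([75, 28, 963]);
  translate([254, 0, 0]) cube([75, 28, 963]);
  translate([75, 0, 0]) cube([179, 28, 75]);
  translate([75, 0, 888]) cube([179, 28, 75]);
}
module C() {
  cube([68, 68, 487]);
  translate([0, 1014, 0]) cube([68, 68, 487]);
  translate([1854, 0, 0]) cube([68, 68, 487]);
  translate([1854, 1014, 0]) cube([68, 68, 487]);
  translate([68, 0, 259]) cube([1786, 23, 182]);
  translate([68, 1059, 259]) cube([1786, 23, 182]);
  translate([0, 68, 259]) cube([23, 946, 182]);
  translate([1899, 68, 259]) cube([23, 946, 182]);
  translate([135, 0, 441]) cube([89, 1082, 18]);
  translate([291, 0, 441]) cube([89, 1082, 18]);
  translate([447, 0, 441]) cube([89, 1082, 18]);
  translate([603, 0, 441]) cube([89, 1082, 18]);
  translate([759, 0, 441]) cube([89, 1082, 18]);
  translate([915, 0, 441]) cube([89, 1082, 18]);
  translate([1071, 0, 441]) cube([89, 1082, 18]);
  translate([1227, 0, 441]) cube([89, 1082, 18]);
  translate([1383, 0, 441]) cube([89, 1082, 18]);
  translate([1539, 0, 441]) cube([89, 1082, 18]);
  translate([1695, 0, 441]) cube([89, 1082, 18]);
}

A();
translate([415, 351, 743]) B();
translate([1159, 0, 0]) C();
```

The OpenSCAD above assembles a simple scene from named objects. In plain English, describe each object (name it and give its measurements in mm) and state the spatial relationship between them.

A is a table with a 1159×730 mm rectangular top, 28 mm thick, top surface at z = 743 mm, supported by four round legs of 76 mm diameter, each leg's bounding box inset 42 mm from the nearest pair of top edges, running from the floor.

B is a picture frame with a 179×813 mm rectangular opening (x by z) and a uniform 75 mm border on every side. Frame depth is 28 mm along y. It is built from two vertical stiles running the full outside height and two horizontal rails spanning the gap between the stiles.

C is a bed frame 1922 mm long (x) by 1082 mm wide (y). Four 68×68 mm corner posts, 487 mm tall, at the corners of the footprint. Four rails of 23 mm thickness and 182 mm height run between adjacent posts with their undersides at z = 259 mm, their outer faces flush with the outside of the frame (the two x-running rails run between the posts' inner faces; the two y-running rails run between the posts' inner faces). 11 slats, each 89 mm wide (x) and 18 mm thick, lie across the top of the two x-running rails, running the full 1082 mm width of the frame in y; the slats are evenly spaced along x between the inner faces of the end posts with equal gaps (rounded down to the nearest mm) at the −x end and between each pair — any rounding remainder accumulates at the +x end.

The picture frame is on top of the table, centred. The bed frame is against the table's +x side, with their −y faces flush.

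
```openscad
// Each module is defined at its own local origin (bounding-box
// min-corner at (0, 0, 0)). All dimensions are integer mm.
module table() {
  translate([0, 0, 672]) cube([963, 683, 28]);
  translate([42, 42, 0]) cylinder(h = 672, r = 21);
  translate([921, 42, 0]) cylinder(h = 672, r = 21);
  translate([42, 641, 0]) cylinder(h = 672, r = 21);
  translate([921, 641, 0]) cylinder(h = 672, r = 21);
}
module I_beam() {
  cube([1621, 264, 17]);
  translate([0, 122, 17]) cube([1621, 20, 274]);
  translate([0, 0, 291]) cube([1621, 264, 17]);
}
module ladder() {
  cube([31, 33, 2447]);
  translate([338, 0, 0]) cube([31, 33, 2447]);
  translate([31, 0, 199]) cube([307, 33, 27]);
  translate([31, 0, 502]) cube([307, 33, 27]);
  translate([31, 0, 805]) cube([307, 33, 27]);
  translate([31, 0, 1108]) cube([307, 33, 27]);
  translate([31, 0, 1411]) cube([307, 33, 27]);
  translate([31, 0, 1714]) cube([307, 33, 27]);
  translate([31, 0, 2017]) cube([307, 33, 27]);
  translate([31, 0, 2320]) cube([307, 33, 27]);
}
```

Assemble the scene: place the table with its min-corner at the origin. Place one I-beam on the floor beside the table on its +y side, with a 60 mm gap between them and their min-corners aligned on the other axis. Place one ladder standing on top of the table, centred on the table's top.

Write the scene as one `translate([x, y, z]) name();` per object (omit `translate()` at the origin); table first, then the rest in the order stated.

table();
translate([0, 743, 0]) I_beam();
translate([297, 325, 700]) ladder();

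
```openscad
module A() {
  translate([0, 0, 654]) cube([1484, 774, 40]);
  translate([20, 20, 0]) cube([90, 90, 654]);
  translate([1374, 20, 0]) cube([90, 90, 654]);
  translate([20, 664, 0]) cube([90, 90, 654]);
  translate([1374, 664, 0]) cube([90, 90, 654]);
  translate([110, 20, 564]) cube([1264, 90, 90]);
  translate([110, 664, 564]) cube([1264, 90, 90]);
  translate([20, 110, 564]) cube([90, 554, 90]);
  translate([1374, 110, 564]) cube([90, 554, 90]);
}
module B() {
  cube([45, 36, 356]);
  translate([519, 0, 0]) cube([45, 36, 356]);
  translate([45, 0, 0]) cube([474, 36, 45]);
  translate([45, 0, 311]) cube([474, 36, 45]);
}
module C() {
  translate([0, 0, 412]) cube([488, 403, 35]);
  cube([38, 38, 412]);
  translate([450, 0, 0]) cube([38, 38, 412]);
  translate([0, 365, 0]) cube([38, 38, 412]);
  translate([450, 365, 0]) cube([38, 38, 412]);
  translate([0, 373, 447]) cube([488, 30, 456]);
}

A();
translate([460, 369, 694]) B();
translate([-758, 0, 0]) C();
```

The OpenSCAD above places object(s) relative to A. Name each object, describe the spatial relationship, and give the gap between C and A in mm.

The chair's nearest face is 270 mm from the table's −x face.

A is a table. B is a picture frame. C is a chair. The picture frame is on top of the table, centred. The chair is on the floor beside the table on its −x side. The gap between the chair and the table is 270 mm.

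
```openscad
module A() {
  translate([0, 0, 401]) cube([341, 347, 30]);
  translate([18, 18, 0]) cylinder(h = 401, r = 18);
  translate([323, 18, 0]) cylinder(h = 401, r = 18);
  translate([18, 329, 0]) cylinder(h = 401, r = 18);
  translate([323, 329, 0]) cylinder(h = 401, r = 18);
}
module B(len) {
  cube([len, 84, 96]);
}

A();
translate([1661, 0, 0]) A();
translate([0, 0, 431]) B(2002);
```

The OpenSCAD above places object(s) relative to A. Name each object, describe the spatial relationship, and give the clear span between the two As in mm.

Second stool starts at x = 1661; first ends at x = 341; clear span = 1661 − 341 = 1320 mm.

A is a stool. B is a beam. A beam spans the tops of two stools. The clear span between the two stools is 1320 mm.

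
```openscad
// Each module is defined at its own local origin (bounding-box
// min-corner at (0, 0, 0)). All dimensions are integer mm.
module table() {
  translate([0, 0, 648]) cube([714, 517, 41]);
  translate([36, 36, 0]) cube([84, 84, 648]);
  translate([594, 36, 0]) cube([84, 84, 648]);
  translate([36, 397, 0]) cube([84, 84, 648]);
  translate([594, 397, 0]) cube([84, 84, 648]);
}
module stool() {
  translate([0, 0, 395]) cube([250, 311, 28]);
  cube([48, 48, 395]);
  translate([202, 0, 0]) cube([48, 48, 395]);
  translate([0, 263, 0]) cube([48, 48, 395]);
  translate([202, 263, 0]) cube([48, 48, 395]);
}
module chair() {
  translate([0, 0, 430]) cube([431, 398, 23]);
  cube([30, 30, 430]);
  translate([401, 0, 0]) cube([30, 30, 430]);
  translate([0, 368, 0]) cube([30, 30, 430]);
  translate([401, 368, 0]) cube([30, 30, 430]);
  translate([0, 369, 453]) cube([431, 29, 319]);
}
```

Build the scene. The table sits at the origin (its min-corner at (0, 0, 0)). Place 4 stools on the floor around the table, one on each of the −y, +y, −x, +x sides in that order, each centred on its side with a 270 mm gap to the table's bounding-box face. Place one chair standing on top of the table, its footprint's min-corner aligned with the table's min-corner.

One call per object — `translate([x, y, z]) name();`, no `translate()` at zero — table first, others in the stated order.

table();
translate([232, -581, 0]) stool();
translate([232, 787, 0]) stool();
translate([-520, 103, 0]) stool();
translate([984, 103, 0]) stool();
translate([0, 0, 689]) chair();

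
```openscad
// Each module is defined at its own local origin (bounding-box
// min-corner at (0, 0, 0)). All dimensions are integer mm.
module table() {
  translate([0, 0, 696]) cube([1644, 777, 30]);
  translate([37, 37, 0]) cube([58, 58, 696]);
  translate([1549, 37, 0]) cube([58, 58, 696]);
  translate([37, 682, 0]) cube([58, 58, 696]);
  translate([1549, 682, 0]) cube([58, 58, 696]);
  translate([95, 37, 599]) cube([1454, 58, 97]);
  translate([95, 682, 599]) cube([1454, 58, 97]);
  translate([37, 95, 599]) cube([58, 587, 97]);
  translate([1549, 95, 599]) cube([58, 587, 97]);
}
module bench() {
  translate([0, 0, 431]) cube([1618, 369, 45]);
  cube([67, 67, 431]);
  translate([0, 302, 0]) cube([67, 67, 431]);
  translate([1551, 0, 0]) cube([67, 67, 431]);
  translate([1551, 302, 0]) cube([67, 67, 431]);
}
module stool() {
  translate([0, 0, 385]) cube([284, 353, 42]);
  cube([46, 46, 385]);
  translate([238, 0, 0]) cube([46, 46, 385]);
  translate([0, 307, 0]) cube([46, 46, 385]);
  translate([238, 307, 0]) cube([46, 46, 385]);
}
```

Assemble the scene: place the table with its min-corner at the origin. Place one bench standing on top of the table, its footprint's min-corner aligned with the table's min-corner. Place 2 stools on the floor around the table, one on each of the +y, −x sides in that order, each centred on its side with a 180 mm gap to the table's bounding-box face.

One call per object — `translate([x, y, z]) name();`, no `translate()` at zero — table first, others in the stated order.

table();
translate([0, 0, 726]) bench();
translate([680, 957, 0]) stool();
translate([-464, 212, 0]) stool();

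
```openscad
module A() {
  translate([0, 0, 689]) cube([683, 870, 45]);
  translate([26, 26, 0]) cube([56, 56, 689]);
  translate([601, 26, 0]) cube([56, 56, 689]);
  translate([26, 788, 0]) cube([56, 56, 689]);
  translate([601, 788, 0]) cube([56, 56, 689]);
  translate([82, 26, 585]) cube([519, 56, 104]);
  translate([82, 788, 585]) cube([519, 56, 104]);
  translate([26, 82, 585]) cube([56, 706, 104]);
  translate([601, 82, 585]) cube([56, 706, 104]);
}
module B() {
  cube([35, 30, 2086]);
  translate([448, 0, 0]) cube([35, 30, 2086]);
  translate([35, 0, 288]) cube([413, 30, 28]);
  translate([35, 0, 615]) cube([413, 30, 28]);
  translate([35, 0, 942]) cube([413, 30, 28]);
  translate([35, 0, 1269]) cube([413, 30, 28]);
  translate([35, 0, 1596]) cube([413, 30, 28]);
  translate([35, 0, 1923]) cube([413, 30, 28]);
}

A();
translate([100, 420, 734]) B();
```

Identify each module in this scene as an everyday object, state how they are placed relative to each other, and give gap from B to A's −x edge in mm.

A is a table. B is a ladder. The ladder is on top of the table, centred. The gap from the ladder to the table's −x edge is 100 mm.

The ladder's min-x is at 100; the table's min-x is 0; gap = 100 mm.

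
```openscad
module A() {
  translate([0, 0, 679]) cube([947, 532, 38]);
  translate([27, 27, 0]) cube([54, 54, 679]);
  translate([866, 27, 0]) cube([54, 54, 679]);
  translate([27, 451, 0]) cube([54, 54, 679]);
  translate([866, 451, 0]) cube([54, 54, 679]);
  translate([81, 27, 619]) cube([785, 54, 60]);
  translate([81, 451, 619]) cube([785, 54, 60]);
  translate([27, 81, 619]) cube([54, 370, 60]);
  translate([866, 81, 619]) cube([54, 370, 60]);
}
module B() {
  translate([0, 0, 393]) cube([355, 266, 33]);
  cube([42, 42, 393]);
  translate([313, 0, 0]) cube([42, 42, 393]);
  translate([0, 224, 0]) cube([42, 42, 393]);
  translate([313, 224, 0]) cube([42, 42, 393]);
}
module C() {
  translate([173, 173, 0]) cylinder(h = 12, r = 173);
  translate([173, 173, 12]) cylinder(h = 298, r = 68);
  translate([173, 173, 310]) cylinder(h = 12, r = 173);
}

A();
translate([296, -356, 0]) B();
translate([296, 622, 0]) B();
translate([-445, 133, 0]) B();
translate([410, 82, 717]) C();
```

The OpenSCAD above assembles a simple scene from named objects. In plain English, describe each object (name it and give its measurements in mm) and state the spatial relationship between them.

A is a rectangular dining table. The top is 947×532×38 mm with its upper surface at z = 717 mm. It stands on four 54×54 mm square legs, each inset 27 mm from the nearest pair of top edges, running from the floor to the underside of the top. Four apron rails, 54 mm thick and 60 mm tall, run between adjacent legs with their top edges flush with the underside of the top and their outer faces flush with the legs' outer faces.

B is a four-legged stool. The seat is 355×266 mm, 33 mm thick, top at z = 426 mm. It stands on four square legs, each 42×42 mm in cross-section, from z = 0 to the seat underside, each flush with a corner of the seat.

C is a spool: two coaxial disc flanges of radius 173 mm and thickness 12 mm, joined by a core cylinder of radius 68 mm and height 298 mm. The lower flange rests on z = 0 and the three cylinders share a vertical axis.

Three stools sit around the table at the −y, +y, −x sides. The spool is on top of the table.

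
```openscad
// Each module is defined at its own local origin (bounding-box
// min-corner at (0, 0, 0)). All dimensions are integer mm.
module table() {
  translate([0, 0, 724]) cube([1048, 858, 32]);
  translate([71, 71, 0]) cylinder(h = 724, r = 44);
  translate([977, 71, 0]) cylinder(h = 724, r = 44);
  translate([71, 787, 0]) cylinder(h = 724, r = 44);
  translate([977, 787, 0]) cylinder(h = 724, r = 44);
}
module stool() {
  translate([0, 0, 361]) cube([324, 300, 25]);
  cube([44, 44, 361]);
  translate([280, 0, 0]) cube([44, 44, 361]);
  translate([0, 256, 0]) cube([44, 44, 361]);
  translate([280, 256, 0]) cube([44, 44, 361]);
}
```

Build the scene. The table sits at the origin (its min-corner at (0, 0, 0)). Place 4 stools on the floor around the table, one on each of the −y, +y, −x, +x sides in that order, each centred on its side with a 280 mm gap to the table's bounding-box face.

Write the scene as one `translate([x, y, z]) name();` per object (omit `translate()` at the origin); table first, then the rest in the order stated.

table();
translate([362, -580, 0]) stool();
translate([362, 1138, 0]) stool();
translate([-604, 279, 0]) stool();
translate([1328, 279, 0]) stool();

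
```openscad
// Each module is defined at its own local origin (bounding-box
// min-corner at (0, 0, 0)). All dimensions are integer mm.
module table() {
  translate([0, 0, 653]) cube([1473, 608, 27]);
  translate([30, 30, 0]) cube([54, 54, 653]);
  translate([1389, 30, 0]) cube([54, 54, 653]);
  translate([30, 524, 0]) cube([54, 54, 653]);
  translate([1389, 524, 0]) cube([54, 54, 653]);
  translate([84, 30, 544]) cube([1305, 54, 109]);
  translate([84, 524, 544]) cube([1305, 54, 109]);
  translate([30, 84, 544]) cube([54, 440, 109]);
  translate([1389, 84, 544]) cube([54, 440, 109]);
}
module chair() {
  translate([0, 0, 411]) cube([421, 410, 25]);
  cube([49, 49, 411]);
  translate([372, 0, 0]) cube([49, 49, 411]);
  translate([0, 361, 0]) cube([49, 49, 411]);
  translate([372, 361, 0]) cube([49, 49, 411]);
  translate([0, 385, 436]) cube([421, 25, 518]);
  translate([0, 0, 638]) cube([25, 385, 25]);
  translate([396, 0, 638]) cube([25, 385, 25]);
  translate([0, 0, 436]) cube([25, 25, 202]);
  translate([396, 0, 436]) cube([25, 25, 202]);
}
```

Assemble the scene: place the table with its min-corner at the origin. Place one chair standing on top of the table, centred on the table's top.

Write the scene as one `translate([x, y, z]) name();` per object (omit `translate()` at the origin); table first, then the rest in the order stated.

table();
translate([526, 99, 680]) chair();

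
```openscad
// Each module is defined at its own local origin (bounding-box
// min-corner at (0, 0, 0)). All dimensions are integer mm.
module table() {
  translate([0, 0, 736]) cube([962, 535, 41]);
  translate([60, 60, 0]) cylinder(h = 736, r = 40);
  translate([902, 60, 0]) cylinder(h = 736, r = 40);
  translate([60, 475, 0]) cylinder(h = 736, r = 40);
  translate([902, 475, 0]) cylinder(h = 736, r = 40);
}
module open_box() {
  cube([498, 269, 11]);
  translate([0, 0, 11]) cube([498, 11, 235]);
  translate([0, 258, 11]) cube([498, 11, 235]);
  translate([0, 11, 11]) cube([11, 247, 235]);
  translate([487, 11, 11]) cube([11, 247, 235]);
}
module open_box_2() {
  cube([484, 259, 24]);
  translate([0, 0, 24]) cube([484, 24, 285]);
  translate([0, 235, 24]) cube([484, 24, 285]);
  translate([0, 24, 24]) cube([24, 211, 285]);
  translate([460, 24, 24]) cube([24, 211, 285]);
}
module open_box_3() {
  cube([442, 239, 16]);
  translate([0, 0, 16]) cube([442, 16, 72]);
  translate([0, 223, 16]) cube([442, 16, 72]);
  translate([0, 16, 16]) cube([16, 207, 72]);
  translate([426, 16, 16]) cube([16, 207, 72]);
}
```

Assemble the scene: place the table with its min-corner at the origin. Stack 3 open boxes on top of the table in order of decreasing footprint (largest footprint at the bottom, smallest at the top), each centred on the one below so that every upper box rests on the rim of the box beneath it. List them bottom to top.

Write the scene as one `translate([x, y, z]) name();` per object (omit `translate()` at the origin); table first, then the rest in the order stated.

table();
translate([232, 133, 777]) open_box();
translate([239, 138, 1023]) open_box_2();
translate([260, 148, 1332]) open_box_3();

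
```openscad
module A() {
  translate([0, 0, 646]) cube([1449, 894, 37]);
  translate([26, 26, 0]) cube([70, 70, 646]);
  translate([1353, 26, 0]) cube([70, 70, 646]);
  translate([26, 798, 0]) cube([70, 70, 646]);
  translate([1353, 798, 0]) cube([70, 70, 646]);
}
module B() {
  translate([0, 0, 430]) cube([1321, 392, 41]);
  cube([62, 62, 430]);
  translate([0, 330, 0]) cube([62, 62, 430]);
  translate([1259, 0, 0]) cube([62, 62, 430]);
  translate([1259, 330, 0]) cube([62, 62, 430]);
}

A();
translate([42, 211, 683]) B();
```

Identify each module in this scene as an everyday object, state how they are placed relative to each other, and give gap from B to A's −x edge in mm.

A is a table. B is a bench. The bench is on top of the table. The gap from the bench to the table's −x edge is 42 mm.

The bench's min-x is at 42; the table's min-x is 0; gap = 42 mm.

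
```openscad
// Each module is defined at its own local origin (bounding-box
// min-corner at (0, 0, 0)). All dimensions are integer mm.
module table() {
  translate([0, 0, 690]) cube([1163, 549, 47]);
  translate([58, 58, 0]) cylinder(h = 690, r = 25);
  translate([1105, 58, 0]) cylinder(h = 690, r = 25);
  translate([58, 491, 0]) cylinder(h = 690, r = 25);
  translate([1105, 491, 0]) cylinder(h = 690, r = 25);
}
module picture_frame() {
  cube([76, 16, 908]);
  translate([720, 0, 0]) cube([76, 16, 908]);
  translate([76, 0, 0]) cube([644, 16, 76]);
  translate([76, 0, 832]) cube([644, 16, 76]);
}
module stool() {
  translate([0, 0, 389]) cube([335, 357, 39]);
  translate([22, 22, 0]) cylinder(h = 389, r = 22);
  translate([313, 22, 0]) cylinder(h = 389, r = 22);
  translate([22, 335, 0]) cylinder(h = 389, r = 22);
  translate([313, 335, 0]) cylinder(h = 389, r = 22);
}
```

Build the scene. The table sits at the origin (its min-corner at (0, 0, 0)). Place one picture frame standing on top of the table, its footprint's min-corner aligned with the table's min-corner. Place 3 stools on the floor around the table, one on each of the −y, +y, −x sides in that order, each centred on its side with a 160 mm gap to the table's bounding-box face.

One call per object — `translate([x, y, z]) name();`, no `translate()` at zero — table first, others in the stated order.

table();
translate([0, 0, 737]) picture_frame();
translate([414, -517, 0]) stool();
translate([414, 709, 0]) stool();
translate([-495, 96, 0]) stool();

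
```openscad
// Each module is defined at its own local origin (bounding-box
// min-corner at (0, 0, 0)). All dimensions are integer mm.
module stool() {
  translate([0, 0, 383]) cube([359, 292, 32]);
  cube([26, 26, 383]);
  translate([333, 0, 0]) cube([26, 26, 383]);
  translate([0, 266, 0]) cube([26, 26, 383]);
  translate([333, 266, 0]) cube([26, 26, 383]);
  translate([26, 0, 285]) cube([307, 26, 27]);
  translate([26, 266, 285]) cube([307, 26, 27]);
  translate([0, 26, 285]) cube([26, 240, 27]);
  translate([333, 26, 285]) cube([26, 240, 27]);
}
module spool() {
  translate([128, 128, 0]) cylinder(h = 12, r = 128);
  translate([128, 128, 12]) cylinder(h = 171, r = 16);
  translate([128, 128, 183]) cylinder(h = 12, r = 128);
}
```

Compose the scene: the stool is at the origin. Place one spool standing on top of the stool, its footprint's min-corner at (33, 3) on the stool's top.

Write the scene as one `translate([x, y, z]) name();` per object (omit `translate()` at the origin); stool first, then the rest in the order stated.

stool();
translate([33, 3, 415]) spool();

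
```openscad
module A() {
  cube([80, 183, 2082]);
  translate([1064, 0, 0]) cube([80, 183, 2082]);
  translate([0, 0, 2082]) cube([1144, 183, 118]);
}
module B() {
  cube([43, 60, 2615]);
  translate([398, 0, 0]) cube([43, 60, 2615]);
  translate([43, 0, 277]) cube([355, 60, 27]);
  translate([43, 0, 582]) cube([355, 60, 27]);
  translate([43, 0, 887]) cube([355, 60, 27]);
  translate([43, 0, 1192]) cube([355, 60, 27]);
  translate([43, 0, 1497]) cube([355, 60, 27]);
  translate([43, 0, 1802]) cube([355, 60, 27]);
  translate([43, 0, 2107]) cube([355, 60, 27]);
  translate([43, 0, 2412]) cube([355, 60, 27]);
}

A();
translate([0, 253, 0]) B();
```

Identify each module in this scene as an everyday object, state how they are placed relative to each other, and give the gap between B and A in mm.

The ladder's nearest face is 70 mm from the door frame's +y face.

A is a door frame. B is a ladder. The ladder is on the floor beside the door frame on its +y side. The gap between the ladder and the door frame is 70 mm.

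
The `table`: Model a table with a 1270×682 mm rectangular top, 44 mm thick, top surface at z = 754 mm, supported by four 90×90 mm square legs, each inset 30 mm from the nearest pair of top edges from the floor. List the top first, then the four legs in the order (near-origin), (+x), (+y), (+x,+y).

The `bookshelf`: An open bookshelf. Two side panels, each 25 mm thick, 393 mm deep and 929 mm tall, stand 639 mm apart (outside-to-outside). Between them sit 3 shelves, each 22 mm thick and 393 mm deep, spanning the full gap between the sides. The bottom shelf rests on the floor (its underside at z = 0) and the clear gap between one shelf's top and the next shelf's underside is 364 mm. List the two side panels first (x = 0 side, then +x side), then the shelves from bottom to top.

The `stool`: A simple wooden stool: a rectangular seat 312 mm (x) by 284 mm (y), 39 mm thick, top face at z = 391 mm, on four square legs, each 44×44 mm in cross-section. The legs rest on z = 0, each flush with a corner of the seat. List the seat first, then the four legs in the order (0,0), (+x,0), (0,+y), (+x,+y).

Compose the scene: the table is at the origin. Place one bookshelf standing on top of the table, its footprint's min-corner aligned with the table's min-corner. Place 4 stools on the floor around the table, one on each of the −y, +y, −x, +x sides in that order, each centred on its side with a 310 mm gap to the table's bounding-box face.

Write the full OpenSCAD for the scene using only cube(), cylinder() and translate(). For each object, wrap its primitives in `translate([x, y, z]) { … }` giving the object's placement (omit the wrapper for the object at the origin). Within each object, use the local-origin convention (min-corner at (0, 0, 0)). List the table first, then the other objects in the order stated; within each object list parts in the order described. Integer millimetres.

translate([0, 0, 710]) cube([1270, 682, 44]);
translate([30, 30, 0]) cube([90, 90, 710]);
translate([1150, 30, 0]) cube([90, 90, 710]);
translate([30, 562, 0]) cube([90, 90, 710]);
translate([1150, 562, 0]) cube([90, 90, 710]);
translate([0, 0, 754]) {
  cube([25, 393, 929]);
  translate([614, 0, 0]) cube([25, 393, 929]);
  translate([25, 0, 0]) cube([589, 393, 22]);
  translate([25, 0, 386]) cube([589, 393, 22]);
  translate([25, 0, 772]) cube([589, 393, 22]);
}
translate([479, -594, 0]) {
  translate([0, 0, 352]) cube([312, 284, 39]);
  cube([44, 44, 352]);
  translate([268, 0, 0]) cube([44, 44, 352]);
  translate([0, 240, 0]) cube([44, 44, 352]);
  translate([268, 240, 0]) cube([44, 44, 352]);
}
translate([479, 992, 0]) {
  translate([0, 0, 352]) cube([312, 284, 39]);
  cube([44, 44, 352]);
  translate([268, 0, 0]) cube([44, 44, 352]);
  translate([0, 240, 0]) cube([44, 44, 352]);
  translate([268, 240, 0]) cube([44, 44, 352]);
}
translate([-622, 199, 0]) {
  translate([0, 0, 352]) cube([312, 284, 39]);
  cube([44, 44, 352]);
  translate([268, 0, 0]) cube([44, 44, 352]);
  translate([0, 240, 0]) cube([44, 44, 352]);
  translate([268, 240, 0]) cube([44, 44, 352]);
}
translate([1580, 199, 0]) {
  translate([0, 0, 352]) cube([312, 284, 39]);
  cube([44, 44, 352]);
  translate([268, 0, 0]) cube([44, 44, 352]);
  translate([0, 240, 0]) cube([44, 44, 352]);
  translate([268, 240, 0]) cube([44, 44, 352]);
}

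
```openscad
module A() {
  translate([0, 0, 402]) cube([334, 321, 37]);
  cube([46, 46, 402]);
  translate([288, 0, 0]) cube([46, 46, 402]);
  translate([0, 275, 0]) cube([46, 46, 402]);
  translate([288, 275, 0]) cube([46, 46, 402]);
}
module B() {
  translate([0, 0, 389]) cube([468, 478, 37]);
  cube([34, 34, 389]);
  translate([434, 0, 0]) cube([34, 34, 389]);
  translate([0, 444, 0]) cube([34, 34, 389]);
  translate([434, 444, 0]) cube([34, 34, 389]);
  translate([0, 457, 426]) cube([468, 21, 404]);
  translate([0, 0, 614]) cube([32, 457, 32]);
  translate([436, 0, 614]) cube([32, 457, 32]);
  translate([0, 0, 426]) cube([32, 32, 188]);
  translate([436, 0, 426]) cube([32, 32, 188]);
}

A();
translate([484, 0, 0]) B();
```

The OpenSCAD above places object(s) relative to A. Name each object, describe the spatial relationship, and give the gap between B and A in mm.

The chair's nearest face is 150 mm from the stool's +x face.

A is a stool. B is a chair. The chair is on the floor beside the stool on its +x side. The gap between the chair and the stool is 150 mm.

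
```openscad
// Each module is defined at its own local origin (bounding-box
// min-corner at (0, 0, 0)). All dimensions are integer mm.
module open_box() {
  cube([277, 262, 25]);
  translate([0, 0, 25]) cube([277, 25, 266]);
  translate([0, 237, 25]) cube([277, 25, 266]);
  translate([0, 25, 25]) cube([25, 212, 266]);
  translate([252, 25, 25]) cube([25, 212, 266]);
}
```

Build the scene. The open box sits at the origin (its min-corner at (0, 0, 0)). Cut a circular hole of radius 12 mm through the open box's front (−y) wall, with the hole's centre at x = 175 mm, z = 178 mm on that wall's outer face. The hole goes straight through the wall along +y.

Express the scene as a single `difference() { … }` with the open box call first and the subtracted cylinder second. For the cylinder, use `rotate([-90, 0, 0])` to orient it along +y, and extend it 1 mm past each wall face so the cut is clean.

difference() {
  open_box();
  translate([175, -1, 178]) rotate([-90, 0, 0]) cylinder(h = 27, r = 12);
}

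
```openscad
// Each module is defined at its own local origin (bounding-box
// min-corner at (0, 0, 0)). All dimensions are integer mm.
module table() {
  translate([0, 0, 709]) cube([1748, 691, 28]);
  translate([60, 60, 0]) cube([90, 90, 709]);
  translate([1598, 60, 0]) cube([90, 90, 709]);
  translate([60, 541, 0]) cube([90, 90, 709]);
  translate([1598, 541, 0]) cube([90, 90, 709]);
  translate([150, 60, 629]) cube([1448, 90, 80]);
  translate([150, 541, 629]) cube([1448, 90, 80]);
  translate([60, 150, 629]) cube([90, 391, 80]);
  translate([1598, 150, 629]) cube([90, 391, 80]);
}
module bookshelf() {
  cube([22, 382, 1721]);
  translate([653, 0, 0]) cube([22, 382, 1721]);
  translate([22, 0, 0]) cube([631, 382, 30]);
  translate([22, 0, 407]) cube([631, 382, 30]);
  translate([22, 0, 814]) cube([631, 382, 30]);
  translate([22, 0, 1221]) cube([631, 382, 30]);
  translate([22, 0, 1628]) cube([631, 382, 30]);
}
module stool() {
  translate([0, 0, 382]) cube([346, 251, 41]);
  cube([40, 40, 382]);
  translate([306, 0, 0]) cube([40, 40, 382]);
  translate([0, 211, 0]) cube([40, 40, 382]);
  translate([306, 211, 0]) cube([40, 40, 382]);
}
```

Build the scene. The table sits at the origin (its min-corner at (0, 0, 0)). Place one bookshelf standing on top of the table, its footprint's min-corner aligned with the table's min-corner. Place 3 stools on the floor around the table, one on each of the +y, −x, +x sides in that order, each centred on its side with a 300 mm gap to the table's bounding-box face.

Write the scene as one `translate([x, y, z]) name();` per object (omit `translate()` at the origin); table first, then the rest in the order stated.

table();
translate([0, 0, 737]) bookshelf();
translate([701, 991, 0]) stool();
translate([-646, 220, 0]) stool();
translate([2048, 220, 0]) stool();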